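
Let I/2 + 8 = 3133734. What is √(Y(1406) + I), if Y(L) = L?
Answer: √6268858 ≈ 2503.8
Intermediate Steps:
I = 6267452 (I = -16 + 2*3133734 = -16 + 6267468 = 6267452)
√(Y(1406) + I) = √(1406 + 6267452) = √6268858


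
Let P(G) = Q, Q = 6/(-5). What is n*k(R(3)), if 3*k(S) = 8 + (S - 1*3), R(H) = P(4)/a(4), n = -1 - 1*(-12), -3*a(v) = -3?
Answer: 209/15 ≈ 13.933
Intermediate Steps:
a(v) = 1 (a(v) = -⅓*(-3) = 1)
Q = -6/5 (Q = 6*(-⅕) = -6/5 ≈ -1.2000)
P(G) = -6/5
n = 11 (n = -1 + 12 = 11)
R(H) = -6/5 (R(H) = -6/5/1 = -6/5*1 = -6/5)
k(S) = 5/3 + S/3 (k(S) = (8 + (S - 1*3))/3 = (8 + (S - 3))/3 = (8 + (-3 + S))/3 = (5 + S)/3 = 5/3 + S/3)
n*k(R(3)) = 11*(5/3 + (⅓)*(-6/5)) = 11*(5/3 - ⅖) = 11*(19/15) = 209/15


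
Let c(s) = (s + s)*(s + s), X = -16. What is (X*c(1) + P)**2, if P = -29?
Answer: 8649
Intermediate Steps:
c(s) = 4*s**2 (c(s) = (2*s)*(2*s) = 4*s**2)
(X*c(1) + P)**2 = (-64*1**2 - 29)**2 = (-64 - 29)**2 = (-93)**2 = 8649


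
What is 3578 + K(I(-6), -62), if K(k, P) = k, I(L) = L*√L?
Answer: 3578 - 6*I*√6 ≈ 3578.0 - 14.697*I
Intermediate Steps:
I(L) = L^(3/2)
3578 + K(I(-6), -62) = 3578 + (-6)^(3/2) = 3578 - 6*I*√6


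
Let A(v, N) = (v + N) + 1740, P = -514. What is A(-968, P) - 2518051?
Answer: -2517793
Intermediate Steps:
A(v, N) = 1740 + N + v (A(v, N) = (N + v) + 1740 = 1740 + N + v)
A(-968, P) - 2518051 = (1740 - 514 - 968) - 2518051 = 258 - 2518051 = -2517793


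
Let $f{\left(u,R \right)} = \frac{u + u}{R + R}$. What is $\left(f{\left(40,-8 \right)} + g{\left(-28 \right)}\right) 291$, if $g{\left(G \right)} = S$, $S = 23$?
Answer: $5238$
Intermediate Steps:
$f{\left(u,R \right)} = \frac{u}{R}$ ($f{\left(u,R \right)} = \frac{2 u}{2 R} = 2 u \frac{1}{2 R} = \frac{u}{R}$)
$g{\left(G \right)} = 23$
$\left(f{\left(40,-8 \right)} + g{\left(-28 \right)}\right) 291 = \left(\frac{40}{-8} + 23\right) 291 = \left(40 \left(- \frac{1}{8}\right) + 23\right) 291 = \left(-5 + 23\right) 291 = 18 \cdot 291 = 5238$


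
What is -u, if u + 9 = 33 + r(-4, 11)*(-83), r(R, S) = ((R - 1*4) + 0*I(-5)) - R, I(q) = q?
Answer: -356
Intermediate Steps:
r(R, S) = -4 (r(R, S) = ((R - 1*4) + 0*(-5)) - R = ((R - 4) + 0) - R = ((-4 + R) + 0) - R = (-4 + R) - R = -4)
u = 356 (u = -9 + (33 - 4*(-83)) = -9 + (33 + 332) = -9 + 365 = 356)
-u = -1*356 = -356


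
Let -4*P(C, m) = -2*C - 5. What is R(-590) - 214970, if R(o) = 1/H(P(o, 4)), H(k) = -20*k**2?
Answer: -1483964781254/6903125 ≈ -2.1497e+5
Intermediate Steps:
P(C, m) = 5/4 + C/2 (P(C, m) = -(-2*C - 5)/4 = -(-5 - 2*C)/4 = 5/4 + C/2)
R(o) = -1/(20*(5/4 + o/2)**2) (R(o) = 1/(-20*(5/4 + o/2)**2) = -1/(20*(5/4 + o/2)**2))
R(-590) - 214970 = -4/(5*(5 + 2*(-590))**2) - 214970 = -4/(5*(5 - 1180)**2) - 214970 = -4/5/(-1175)**2 - 214970 = -4/5*1/1380625 - 214970 = -4/6903125 - 214970 = -1483964781254/6903125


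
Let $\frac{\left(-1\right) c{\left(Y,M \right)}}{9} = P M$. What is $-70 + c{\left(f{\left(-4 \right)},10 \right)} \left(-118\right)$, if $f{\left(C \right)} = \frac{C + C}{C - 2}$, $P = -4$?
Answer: $-42550$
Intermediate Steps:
$f{\left(C \right)} = \frac{2 C}{-2 + C}$
$c{\left(Y,M \right)} = 36 M$ ($c{\left(Y,M \right)} = - 9 \left(- 4 M\right) = 36 M$)
$-70 + c{\left(f{\left(-4 \right)},10 \right)} \left(-118\right) = -70 + 36 \cdot 10 \left(-118\right) = -70 + 360 \left(-118\right) = -70 - 42480 = -42550$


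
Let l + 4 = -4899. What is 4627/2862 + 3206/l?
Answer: 13510609/14032386 ≈ 0.96282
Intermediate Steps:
l = -4903 (l = -4 - 4899 = -4903)
4627/2862 + 3206/l = 4627/2862 + 3206/(-4903) = 4627*(1/2862) + 3206*(-1/4903) = 4627/2862 - 3206/4903 = 13510609/14032386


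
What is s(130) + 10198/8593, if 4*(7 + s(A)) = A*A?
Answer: 36255472/8593 ≈ 4219.2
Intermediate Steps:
s(A) = -7 + A²/4 (s(A) = -7 + (A*A)/4 = -7 + A²/4)
s(130) + 10198/8593 = (-7 + (¼)*130²) + 10198/8593 = (-7 + (¼)*16900) + 10198*(1/8593) = (-7 + 4225) + 10198/8593 = 4218 + 10198/8593 = 36255472/8593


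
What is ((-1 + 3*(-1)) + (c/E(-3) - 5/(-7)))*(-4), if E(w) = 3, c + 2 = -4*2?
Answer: 556/21 ≈ 26.476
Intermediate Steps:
c = -10 (c = -2 - 4*2 = -2 - 8 = -10)
((-1 + 3*(-1)) + (c/E(-3) - 5/(-7)))*(-4) = ((-1 + 3*(-1)) + (-10/3 - 5/(-7)))*(-4) = ((-1 - 3) + (-10*1/3 - 5*(-1/7)))*(-4) = (-4 + (-10/3 + 5/7))*(-4) = (-4 - 55/21)*(-4) = -139/21*(-4) = 556/21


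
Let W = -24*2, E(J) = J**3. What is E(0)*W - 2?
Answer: -2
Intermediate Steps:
W = -48
E(0)*W - 2 = 0**3*(-48) - 2 = 0*(-48) - 2 = 0 - 2 = -2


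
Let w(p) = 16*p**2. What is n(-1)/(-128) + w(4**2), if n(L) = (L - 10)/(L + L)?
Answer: 1048565/256 ≈ 4096.0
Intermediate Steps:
n(L) = (-10 + L)/(2*L) (n(L) = (-10 + L)/((2*L)) = (-10 + L)*(1/(2*L)) = (-10 + L)/(2*L))
n(-1)/(-128) + w(4**2) = ((1/2)*(-10 - 1)/(-1))/(-128) + 16*(4**2)**2 = ((1/2)*(-1)*(-11))*(-1/128) + 16*16**2 = (11/2)*(-1/128) + 16*256 = -11/256 + 4096 = 1048565/256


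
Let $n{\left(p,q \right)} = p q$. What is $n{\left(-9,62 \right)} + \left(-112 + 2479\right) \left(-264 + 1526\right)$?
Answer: $2986596$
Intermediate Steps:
$n{\left(-9,62 \right)} + \left(-112 + 2479\right) \left(-264 + 1526\right) = \left(-9\right) 62 + \left(-112 + 2479\right) \left(-264 + 1526\right) = -558 + 2367 \cdot 1262 = -558 + 2987154 = 2986596$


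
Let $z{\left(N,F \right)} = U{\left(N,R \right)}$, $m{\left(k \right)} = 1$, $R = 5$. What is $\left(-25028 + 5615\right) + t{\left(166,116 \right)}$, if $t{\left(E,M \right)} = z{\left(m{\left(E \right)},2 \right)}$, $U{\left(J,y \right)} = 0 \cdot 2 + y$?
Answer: $-19408$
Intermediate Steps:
$U{\left(J,y \right)} = y$ ($U{\left(J,y \right)} = 0 + y = y$)
$z{\left(N,F \right)} = 5$
$t{\left(E,M \right)} = 5$
$\left(-25028 + 5615\right) + t{\left(166,116 \right)} = \left(-25028 + 5615\right) + 5 = -19413 + 5 = -19408$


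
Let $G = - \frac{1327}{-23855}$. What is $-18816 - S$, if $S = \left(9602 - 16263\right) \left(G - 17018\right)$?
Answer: $- \frac{2704568818323}{23855} \approx -1.1338 \cdot 10^{8}$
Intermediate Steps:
$G = \frac{1327}{23855}$ ($G = \left(-1327\right) \left(- \frac{1}{23855}\right) = \frac{1327}{23855} \approx 0.055628$)
$S = \frac{2704119962643}{23855}$ ($S = \left(9602 - 16263\right) \left(\frac{1327}{23855} - 17018\right) = \left(-6661\right) \left(- \frac{405963063}{23855}\right) = \frac{2704119962643}{23855} \approx 1.1336 \cdot 10^{8}$)
$-18816 - S = -18816 - \frac{2704119962643}{23855} = - \frac{2704568818323}{23855}$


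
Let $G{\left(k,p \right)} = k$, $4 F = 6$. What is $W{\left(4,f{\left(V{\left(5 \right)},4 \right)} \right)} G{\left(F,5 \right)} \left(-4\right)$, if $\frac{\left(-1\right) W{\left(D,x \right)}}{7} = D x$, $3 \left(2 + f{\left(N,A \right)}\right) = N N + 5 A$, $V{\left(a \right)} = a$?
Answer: $2184$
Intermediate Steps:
$F = \frac{3}{2}$ ($F = \frac{1}{4} \cdot 6 = \frac{3}{2} \approx 1.5$)
$f{\left(N,A \right)} = -2 + \frac{N^{2}}{3} + \frac{5 A}{3}$ ($f{\left(N,A \right)} = -2 + \frac{N N + 5 A}{3} = -2 + \frac{N^{2} + 5 A}{3} = -2 + \left(\frac{N^{2}}{3} + \frac{5 A}{3}\right) = -2 + \frac{N^{2}}{3} + \frac{5 A}{3}$)
$W{\left(D,x \right)} = - 7 D x$
$W{\left(4,f{\left(V{\left(5 \right)},4 \right)} \right)} G{\left(F,5 \right)} \left(-4\right) = \left(-7\right) 4 \left(-2 + \frac{5^{2}}{3} + \frac{5}{3} \cdot 4\right) \frac{3}{2} \left(-4\right) = \left(-7\right) 4 \left(-2 + \frac{1}{3} \cdot 25 + \frac{20}{3}\right) \frac{3}{2} \left(-4\right) = \left(-7\right) 4 \left(-2 + \frac{25}{3} + \frac{20}{3}\right) \frac{3}{2} \left(-4\right) = \left(-7\right) 4 \cdot 13 \cdot \frac{3}{2} \left(-4\right) = \left(-364\right) \frac{3}{2} \left(-4\right) = \left(-546\right) \left(-4\right) = 2184$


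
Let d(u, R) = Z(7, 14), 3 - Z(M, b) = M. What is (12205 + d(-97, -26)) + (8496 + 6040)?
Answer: 26737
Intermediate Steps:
Z(M, b) = 3 - M
d(u, R) = -4 (d(u, R) = 3 - 1*7 = 3 - 7 = -4)
(12205 + d(-97, -26)) + (8496 + 6040) = (12205 - 4) + (8496 + 6040) = 12201 + 14536 = 26737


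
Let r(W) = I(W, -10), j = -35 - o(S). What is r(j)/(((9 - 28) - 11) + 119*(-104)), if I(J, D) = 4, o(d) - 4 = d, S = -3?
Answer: -2/6203 ≈ -0.00032242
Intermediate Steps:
o(d) = 4 + d
j = -36 (j = -35 - (4 - 3) = -35 - 1*1 = -35 - 1 = -36)
r(W) = 4
r(j)/(((9 - 28) - 11) + 119*(-104)) = 4/(((9 - 28) - 11) + 119*(-104)) = 4/((-19 - 11) - 12376) = 4/(-30 - 12376) = 4/(-12406) = 4*(-1/12406) = -2/6203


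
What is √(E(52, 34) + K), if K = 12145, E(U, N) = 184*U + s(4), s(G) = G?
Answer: 3*√2413 ≈ 147.37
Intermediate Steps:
E(U, N) = 4 + 184*U (E(U, N) = 184*U + 4 = 4 + 184*U)
√(E(52, 34) + K) = √((4 + 184*52) + 12145) = √((4 + 9568) + 12145) = √(9572 + 12145) = √21717 = 3*√2413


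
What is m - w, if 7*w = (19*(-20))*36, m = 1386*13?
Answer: 139806/7 ≈ 19972.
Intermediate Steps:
m = 18018
w = -13680/7 (w = ((19*(-20))*36)/7 = (-380*36)/7 = (⅐)*(-13680) = -13680/7 ≈ -1954.3)
m - w = 18018 - 1*(-13680/7) = 18018 + 13680/7 = 139806/7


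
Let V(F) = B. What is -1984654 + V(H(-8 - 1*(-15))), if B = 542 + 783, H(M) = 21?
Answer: -1983329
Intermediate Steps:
B = 1325
V(F) = 1325
-1984654 + V(H(-8 - 1*(-15))) = -1984654 + 1325 = -1983329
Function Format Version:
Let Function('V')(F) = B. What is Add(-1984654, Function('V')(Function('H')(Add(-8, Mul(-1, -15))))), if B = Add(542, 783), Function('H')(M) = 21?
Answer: -1983329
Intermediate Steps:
B = 1325
Function('V')(F) = 1325
Add(-1984654, Function('V')(Function('H')(Add(-8, Mul(-1, -15))))) = Add(-1984654, 1325) = -1983329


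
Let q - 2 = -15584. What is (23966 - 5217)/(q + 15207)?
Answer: -18749/375 ≈ -49.997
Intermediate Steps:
q = -15582 (q = 2 - 15584 = -15582)
(23966 - 5217)/(q + 15207) = (23966 - 5217)/(-15582 + 15207) = 18749/(-375) = 18749*(-1/375) = -18749/375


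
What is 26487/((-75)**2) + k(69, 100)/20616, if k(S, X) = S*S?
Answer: 21216171/4295000 ≈ 4.9397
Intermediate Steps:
k(S, X) = S**2
26487/((-75)**2) + k(69, 100)/20616 = 26487/((-75)**2) + 69**2/20616 = 26487/5625 + 4761*(1/20616) = 26487*(1/5625) + 1587/6872 = 2943/625 + 1587/6872 = 21216171/4295000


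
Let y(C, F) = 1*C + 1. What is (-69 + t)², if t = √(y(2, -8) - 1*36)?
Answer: (69 - I*√33)² ≈ 4728.0 - 792.75*I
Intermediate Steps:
y(C, F) = 1 + C (y(C, F) = C + 1 = 1 + C)
t = I*√33 (t = √((1 + 2) - 1*36) = √(3 - 36) = √(-33) = I*√33 ≈ 5.7446*I)
(-69 + t)² = (-69 + I*√33)²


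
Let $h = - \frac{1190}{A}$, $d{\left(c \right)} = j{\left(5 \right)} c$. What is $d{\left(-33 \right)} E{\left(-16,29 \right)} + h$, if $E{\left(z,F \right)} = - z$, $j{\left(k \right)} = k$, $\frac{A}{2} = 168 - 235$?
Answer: $- \frac{176285}{67} \approx -2631.1$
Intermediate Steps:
$A = -134$ ($A = 2 \left(168 - 235\right) = 2 \left(-67\right) = -134$)
$d{\left(c \right)} = 5 c$
$h = \frac{595}{67}$ ($h = - \frac{1190}{-134} = \left(-1190\right) \left(- \frac{1}{134}\right) = \frac{595}{67} \approx 8.8806$)
$d{\left(-33 \right)} E{\left(-16,29 \right)} + h = 5 \left(-33\right) \left(\left(-1\right) \left(-16\right)\right) + \frac{595}{67} = \left(-165\right) 16 + \frac{595}{67} = -2640 + \frac{595}{67} = - \frac{176285}{67}$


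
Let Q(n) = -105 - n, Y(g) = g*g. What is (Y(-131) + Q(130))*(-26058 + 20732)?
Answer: -90147876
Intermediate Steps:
Y(g) = g²
(Y(-131) + Q(130))*(-26058 + 20732) = ((-131)² + (-105 - 1*130))*(-26058 + 20732) = (17161 + (-105 - 130))*(-5326) = (17161 - 235)*(-5326) = 16926*(-5326) = -90147876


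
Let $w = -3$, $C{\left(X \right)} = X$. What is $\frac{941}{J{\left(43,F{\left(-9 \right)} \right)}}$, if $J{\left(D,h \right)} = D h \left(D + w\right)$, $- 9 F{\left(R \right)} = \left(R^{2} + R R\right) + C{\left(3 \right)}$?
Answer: $- \frac{2823}{94600} \approx -0.029841$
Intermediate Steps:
$F{\left(R \right)} = - \frac{1}{3} - \frac{2 R^{2}}{9}$ ($F{\left(R \right)} = - \frac{\left(R^{2} + R R\right) + 3}{9} = - \frac{\left(R^{2} + R^{2}\right) + 3}{9} = - \frac{2 R^{2} + 3}{9} = - \frac{3 + 2 R^{2}}{9} = - \frac{1}{3} - \frac{2 R^{2}}{9}$)
$J{\left(D,h \right)} = D h \left(-3 + D\right)$ ($J{\left(D,h \right)} = D h \left(D - 3\right) = D h \left(-3 + D\right)$)
$\frac{941}{J{\left(43,F{\left(-9 \right)} \right)}} = \frac{941}{43 \left(- \frac{1}{3} - \frac{2 \left(-9\right)^{2}}{9}\right) \left(-3 + 43\right)} = \frac{941}{43 \left(- \frac{1}{3} - 18\right) 40} = \frac{941}{43 \left(- \frac{55}{3}\right) 40} = \frac{941}{- \frac{94600}{3}} = 941 \left(- \frac{3}{94600}\right) = - \frac{2823}{94600}$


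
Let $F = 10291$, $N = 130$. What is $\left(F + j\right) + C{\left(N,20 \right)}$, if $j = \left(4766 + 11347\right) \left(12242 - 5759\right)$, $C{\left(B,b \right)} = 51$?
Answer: $104470921$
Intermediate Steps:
$j = 104460579$ ($j = 16113 \cdot 6483 = 104460579$)
$\left(F + j\right) + C{\left(N,20 \right)} = \left(10291 + 104460579\right) + 51 = 104470870 + 51 = 104470921$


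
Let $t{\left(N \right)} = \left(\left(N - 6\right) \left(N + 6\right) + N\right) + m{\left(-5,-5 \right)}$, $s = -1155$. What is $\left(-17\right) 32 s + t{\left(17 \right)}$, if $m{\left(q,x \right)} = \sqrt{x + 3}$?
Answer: $628590 + i \sqrt{2} \approx 6.2859 \cdot 10^{5} + 1.4142 i$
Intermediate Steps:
$m{\left(q,x \right)} = \sqrt{3 + x}$
$t{\left(N \right)} = N + i \sqrt{2} + \left(-6 + N\right) \left(6 + N\right)$ ($t{\left(N \right)} = \left(\left(N - 6\right) \left(N + 6\right) + N\right) + \sqrt{3 - 5} = \left(\left(-6 + N\right) \left(6 + N\right) + N\right) + \sqrt{-2} = \left(N + \left(-6 + N\right) \left(6 + N\right)\right) + i \sqrt{2} = N + i \sqrt{2} + \left(-6 + N\right) \left(6 + N\right)$)
$\left(-17\right) 32 s + t{\left(17 \right)} = \left(-17\right) 32 \left(-1155\right) + \left(-36 + 17 + 17^{2} + i \sqrt{2}\right) = \left(-544\right) \left(-1155\right) + \left(-36 + 17 + 289 + i \sqrt{2}\right) = 628320 + \left(270 + i \sqrt{2}\right) = 628590 + i \sqrt{2}$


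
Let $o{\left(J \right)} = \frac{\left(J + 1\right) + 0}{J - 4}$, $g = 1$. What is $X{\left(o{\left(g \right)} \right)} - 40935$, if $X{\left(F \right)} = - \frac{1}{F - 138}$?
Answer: $- \frac{17028957}{416} \approx -40935.0$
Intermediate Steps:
$o{\left(J \right)} = \frac{1 + J}{-4 + J}$ ($o{\left(J \right)} = \frac{\left(1 + J\right) + 0}{-4 + J} = \frac{1 + J}{-4 + J}$)
$X{\left(F \right)} = - \frac{1}{-138 + F}$
$X{\left(o{\left(g \right)} \right)} - 40935 = - \frac{1}{-138 + \frac{1 + 1}{-4 + 1}} - 40935 = - \frac{1}{-138 + \frac{1}{-3} \cdot 2} - 40935 = - \frac{1}{-138 - \frac{2}{3}} - 40935 = - \frac{1}{- \frac{416}{3}} - 40935 = \left(-1\right) \left(- \frac{3}{416}\right) - 40935 = \frac{3}{416} - 40935 = - \frac{17028957}{416}$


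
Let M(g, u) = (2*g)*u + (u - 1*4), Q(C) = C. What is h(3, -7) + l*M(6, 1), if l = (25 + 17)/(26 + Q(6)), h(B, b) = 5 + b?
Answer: 157/16 ≈ 9.8125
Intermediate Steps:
M(g, u) = -4 + u + 2*g*u (M(g, u) = 2*g*u + (u - 4) = 2*g*u + (-4 + u) = -4 + u + 2*g*u)
l = 21/16 (l = (25 + 17)/(26 + 6) = 42/32 = 42*(1/32) = 21/16 ≈ 1.3125)
h(3, -7) + l*M(6, 1) = (5 - 7) + 21*(-4 + 1 + 2*6*1)/16 = -2 + 21*(-4 + 1 + 12)/16 = -2 + (21/16)*9 = -2 + 189/16 = 157/16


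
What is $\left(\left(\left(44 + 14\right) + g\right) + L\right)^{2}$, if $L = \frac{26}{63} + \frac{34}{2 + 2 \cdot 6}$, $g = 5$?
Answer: $\frac{17205904}{3969} \approx 4335.1$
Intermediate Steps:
$L = \frac{179}{63}$ ($L = 26 \cdot \frac{1}{63} + \frac{34}{2 + 12} = \frac{26}{63} + \frac{34}{14} = \frac{26}{63} + 34 \cdot \frac{1}{14} = \frac{26}{63} + \frac{17}{7} = \frac{179}{63} \approx 2.8413$)
$\left(\left(\left(44 + 14\right) + g\right) + L\right)^{2} = \left(\left(\left(44 + 14\right) + 5\right) + \frac{179}{63}\right)^{2} = \left(\left(58 + 5\right) + \frac{179}{63}\right)^{2} = \left(63 + \frac{179}{63}\right)^{2} = \left(\frac{4148}{63}\right)^{2} = \frac{17205904}{3969}$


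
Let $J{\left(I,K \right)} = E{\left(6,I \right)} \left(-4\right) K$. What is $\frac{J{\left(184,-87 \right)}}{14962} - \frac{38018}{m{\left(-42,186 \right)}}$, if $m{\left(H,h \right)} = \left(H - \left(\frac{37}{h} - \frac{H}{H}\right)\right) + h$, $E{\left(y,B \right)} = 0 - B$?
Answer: $- \frac{53763041316}{201485773} \approx -266.83$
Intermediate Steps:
$E{\left(y,B \right)} = - B$
$J{\left(I,K \right)} = 4 I K$ ($J{\left(I,K \right)} = - I \left(-4\right) K = 4 I K$)
$m{\left(H,h \right)} = 1 + H + h - \frac{37}{h}$ ($m{\left(H,h \right)} = \left(H + \left(- \frac{37}{h} + 1\right)\right) + h = \left(H + \left(1 - \frac{37}{h}\right)\right) + h = \left(1 + H - \frac{37}{h}\right) + h = 1 + H + h - \frac{37}{h}$)
$\frac{J{\left(184,-87 \right)}}{14962} - \frac{38018}{m{\left(-42,186 \right)}} = \frac{4 \cdot 184 \left(-87\right)}{14962} - \frac{38018}{1 - 42 + 186 - \frac{37}{186}} = \left(-64032\right) \frac{1}{14962} - \frac{38018}{1 - 42 + 186 - \frac{37}{186}} = - \frac{32016}{7481} - \frac{38018}{1 - 42 + 186 - \frac{37}{186}} = - \frac{32016}{7481} - \frac{38018}{\frac{26933}{186}} = - \frac{32016}{7481} - \frac{7071348}{26933} = - \frac{53763041316}{201485773}$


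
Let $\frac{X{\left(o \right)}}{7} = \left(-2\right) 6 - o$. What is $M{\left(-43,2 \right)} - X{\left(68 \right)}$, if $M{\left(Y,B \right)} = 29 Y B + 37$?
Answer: $-1897$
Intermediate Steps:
$M{\left(Y,B \right)} = 37 + 29 B Y$ ($M{\left(Y,B \right)} = 29 B Y + 37 = 37 + 29 B Y$)
$X{\left(o \right)} = -84 - 7 o$ ($X{\left(o \right)} = 7 \left(\left(-2\right) 6 - o\right) = 7 \left(-12 - o\right) = -84 - 7 o$)
$M{\left(-43,2 \right)} - X{\left(68 \right)} = \left(37 + 29 \cdot 2 \left(-43\right)\right) - \left(-84 - 476\right) = \left(37 - 2494\right) - \left(-84 - 476\right) = -2457 - -560 = -2457 + 560 = -1897$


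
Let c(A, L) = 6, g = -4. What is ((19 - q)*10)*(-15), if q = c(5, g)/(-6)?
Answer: -3000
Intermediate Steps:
q = -1 (q = 6/(-6) = 6*(-⅙) = -1)
((19 - q)*10)*(-15) = ((19 - 1*(-1))*10)*(-15) = ((19 + 1)*10)*(-15) = (20*10)*(-15) = 200*(-15) = -3000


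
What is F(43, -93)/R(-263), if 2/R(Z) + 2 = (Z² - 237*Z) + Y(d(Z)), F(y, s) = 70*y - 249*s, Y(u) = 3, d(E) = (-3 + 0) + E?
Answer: 3440986667/2 ≈ 1.7205e+9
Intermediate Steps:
d(E) = -3 + E
F(y, s) = -249*s + 70*y
R(Z) = 2/(1 + Z² - 237*Z) (R(Z) = 2/(-2 + ((Z² - 237*Z) + 3)) = 2/(-2 + (3 + Z² - 237*Z)) = 2/(1 + Z² - 237*Z))
F(43, -93)/R(-263) = (-249*(-93) + 70*43)/((2/(1 + (-263)² - 237*(-263)))) = (23157 + 3010)/((2/(1 + 69169 + 62331))) = 26167/((2/131501)) = 26167/((2*(1/131501))) = 26167/(2/131501) = 26167*(131501/2) = 3440986667/2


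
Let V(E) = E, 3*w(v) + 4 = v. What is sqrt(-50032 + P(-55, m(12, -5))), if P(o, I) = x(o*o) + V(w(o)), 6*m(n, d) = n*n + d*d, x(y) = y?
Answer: 2*I*sqrt(105810)/3 ≈ 216.86*I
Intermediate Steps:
w(v) = -4/3 + v/3
m(n, d) = d**2/6 + n**2/6 (m(n, d) = (n*n + d*d)/6 = (n**2 + d**2)/6 = (d**2 + n**2)/6 = d**2/6 + n**2/6)
P(o, I) = -4/3 + o**2 + o/3 (P(o, I) = o*o + (-4/3 + o/3) = o**2 + (-4/3 + o/3) = -4/3 + o**2 + o/3)
sqrt(-50032 + P(-55, m(12, -5))) = sqrt(-50032 + (-4/3 + (-55)**2 + (1/3)*(-55))) = sqrt(-50032 + (-4/3 + 3025 - 55/3)) = sqrt(-50032 + 9016/3) = sqrt(-141080/3) = 2*I*sqrt(105810)/3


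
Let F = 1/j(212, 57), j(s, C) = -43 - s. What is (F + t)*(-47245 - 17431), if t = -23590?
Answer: 389055308876/255 ≈ 1.5257e+9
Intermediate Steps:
F = -1/255 (F = 1/(-43 - 1*212) = 1/(-43 - 212) = 1/(-255) = -1/255 ≈ -0.0039216)
(F + t)*(-47245 - 17431) = (-1/255 - 23590)*(-47245 - 17431) = -6015451/255*(-64676) = 389055308876/255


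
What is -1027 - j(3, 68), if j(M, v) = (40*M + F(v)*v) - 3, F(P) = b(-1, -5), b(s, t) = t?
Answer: -804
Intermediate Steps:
F(P) = -5
j(M, v) = -3 - 5*v + 40*M (j(M, v) = (40*M - 5*v) - 3 = (-5*v + 40*M) - 3 = -3 - 5*v + 40*M)
-1027 - j(3, 68) = -1027 - (-3 - 5*68 + 40*3) = -1027 - (-3 - 340 + 120) = -1027 - 1*(-223) = -1027 + 223 = -804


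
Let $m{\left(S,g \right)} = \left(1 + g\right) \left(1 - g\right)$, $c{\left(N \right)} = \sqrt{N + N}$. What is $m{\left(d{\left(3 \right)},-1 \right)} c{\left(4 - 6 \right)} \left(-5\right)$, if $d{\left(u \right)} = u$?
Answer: $0$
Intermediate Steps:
$c{\left(N \right)} = \sqrt{2} \sqrt{N}$ ($c{\left(N \right)} = \sqrt{2 N} = \sqrt{2} \sqrt{N}$)
$m{\left(d{\left(3 \right)},-1 \right)} c{\left(4 - 6 \right)} \left(-5\right) = \left(1 - \left(-1\right)^{2}\right) \sqrt{2} \sqrt{4 - 6} \left(-5\right) = \left(1 - 1\right) \sqrt{2} \sqrt{4 - 6} \left(-5\right) = \left(1 - 1\right) \sqrt{2} \sqrt{-2} \left(-5\right) = 0 \sqrt{2} i \sqrt{2} \left(-5\right) = 0 \cdot 2 i \left(-5\right) = 0 \left(-5\right) = 0$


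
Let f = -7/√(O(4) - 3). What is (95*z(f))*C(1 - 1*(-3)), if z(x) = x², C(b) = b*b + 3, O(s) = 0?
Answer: -88445/3 ≈ -29482.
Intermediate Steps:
f = 7*I*√3/3 (f = -7/√(0 - 3) = -7*(-I*√3/3) = -(-7)*I*√3/3 = 7*I*√3/3 ≈ 4.0415*I)
C(b) = 3 + b² (C(b) = b² + 3 = 3 + b²)
(95*z(f))*C(1 - 1*(-3)) = (95*(7*I*√3/3)²)*(3 + (1 - 1*(-3))²) = (95*(-49/3))*(3 + (1 + 3)²) = -4655*(3 + 4²)/3 = -4655*(3 + 16)/3 = -4655/3*19 = -88445/3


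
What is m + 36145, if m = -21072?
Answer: 15073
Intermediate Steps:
m + 36145 = -21072 + 36145 = 15073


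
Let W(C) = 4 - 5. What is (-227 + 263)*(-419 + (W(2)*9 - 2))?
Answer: -15480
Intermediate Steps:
W(C) = -1
(-227 + 263)*(-419 + (W(2)*9 - 2)) = (-227 + 263)*(-419 + (-1*9 - 2)) = 36*(-419 + (-9 - 2)) = 36*(-419 - 11) = 36*(-430) = -15480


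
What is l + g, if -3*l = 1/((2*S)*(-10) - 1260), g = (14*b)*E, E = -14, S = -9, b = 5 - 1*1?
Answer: -2540159/3240 ≈ -784.00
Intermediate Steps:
b = 4 (b = 5 - 1 = 4)
g = -784 (g = (14*4)*(-14) = 56*(-14) = -784)
l = 1/3240 (l = -1/(3*((2*(-9))*(-10) - 1260)) = -1/(3*(-18*(-10) - 1260)) = -1/(3*(180 - 1260)) = -1/3/(-1080) = -1/3*(-1/1080) = 1/3240 ≈ 0.00030864)
l + g = 1/3240 - 784 = -2540159/3240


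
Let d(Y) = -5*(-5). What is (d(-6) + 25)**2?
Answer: 2500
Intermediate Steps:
d(Y) = 25
(d(-6) + 25)**2 = (25 + 25)**2 = 50**2 = 2500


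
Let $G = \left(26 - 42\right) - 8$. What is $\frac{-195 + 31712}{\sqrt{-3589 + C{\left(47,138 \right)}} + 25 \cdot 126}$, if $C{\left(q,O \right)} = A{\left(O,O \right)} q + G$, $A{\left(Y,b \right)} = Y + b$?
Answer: $\frac{14182650}{1416163} - \frac{31517 \sqrt{191}}{1416163} \approx 9.7073$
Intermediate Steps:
$G = -24$ ($G = -16 - 8 = -24$)
$C{\left(q,O \right)} = -24 + 2 O q$ ($C{\left(q,O \right)} = \left(O + O\right) q - 24 = 2 O q - 24 = -24 + 2 O q$)
$\frac{-195 + 31712}{\sqrt{-3589 + C{\left(47,138 \right)}} + 25 \cdot 126} = \frac{-195 + 31712}{\sqrt{-3589 - \left(24 - 12972\right)} + 25 \cdot 126} = \frac{31517}{\sqrt{-3589 + \left(-24 + 12972\right)} + 3150} = \frac{31517}{\sqrt{-3589 + 12948} + 3150} = \frac{31517}{\sqrt{9359} + 3150} = \frac{31517}{7 \sqrt{191} + 3150} = \frac{31517}{3150 + 7 \sqrt{191}}$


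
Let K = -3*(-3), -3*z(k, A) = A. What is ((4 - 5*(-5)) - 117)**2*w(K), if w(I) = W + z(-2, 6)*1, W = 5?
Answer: 23232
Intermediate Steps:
z(k, A) = -A/3
K = 9
w(I) = 3 (w(I) = 5 - 1/3*6*1 = 5 - 2*1 = 5 - 2 = 3)
((4 - 5*(-5)) - 117)**2*w(K) = ((4 - 5*(-5)) - 117)**2*3 = ((4 + 25) - 117)**2*3 = (29 - 117)**2*3 = (-88)**2*3 = 7744*3 = 23232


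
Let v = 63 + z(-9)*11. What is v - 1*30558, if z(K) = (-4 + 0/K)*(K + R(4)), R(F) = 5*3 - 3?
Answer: -30627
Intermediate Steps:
R(F) = 12 (R(F) = 15 - 3 = 12)
z(K) = -48 - 4*K (z(K) = (-4 + 0/K)*(K + 12) = (-4 + 0)*(12 + K) = -4*(12 + K) = -48 - 4*K)
v = -69 (v = 63 + (-48 - 4*(-9))*11 = 63 + (-48 + 36)*11 = 63 - 12*11 = 63 - 132 = -69)
v - 1*30558 = -69 - 1*30558 = -69 - 30558 = -30627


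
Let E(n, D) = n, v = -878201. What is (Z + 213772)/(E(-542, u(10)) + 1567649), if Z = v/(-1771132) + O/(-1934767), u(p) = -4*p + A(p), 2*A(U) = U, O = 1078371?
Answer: 244179410982333521/1790016346077732036 ≈ 0.13641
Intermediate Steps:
A(U) = U/2
u(p) = -7*p/2 (u(p) = -4*p + p/2 = -7*p/2)
Z = -210823071805/3426727746244 (Z = -878201/(-1771132) + 1078371/(-1934767) = -878201*(-1/1771132) + 1078371*(-1/1934767) = 878201/1771132 - 1078371/1934767 = -210823071805/3426727746244 ≈ -0.061523)
(Z + 213772)/(E(-542, u(10)) + 1567649) = (-210823071805/3426727746244 + 213772)/(-542 + 1567649) = (732538232947000563/3426727746244)/1567107 = (732538232947000563/3426727746244)*(1/1567107) = 244179410982333521/1790016346077732036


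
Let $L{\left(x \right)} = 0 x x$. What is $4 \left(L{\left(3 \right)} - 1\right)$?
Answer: $-4$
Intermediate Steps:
$L{\left(x \right)} = 0$ ($L{\left(x \right)} = 0 x^{2} = 0$)
$4 \left(L{\left(3 \right)} - 1\right) = 4 \left(0 - 1\right) = 4 \left(-1\right) = -4$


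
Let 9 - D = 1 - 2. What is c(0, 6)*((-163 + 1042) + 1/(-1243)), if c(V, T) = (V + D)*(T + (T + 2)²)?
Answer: 764817200/1243 ≈ 6.1530e+5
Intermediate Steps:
D = 10 (D = 9 - (1 - 2) = 9 - 1*(-1) = 9 + 1 = 10)
c(V, T) = (10 + V)*(T + (2 + T)²) (c(V, T) = (V + 10)*(T + (T + 2)²) = (10 + V)*(T + (2 + T)²))
c(0, 6)*((-163 + 1042) + 1/(-1243)) = (10*6 + 10*(2 + 6)² + 6*0 + 0*(2 + 6)²)*((-163 + 1042) + 1/(-1243)) = (60 + 10*8² + 0 + 0*8²)*(879 - 1/1243) = (60 + 10*64 + 0 + 0*64)*(1092596/1243) = (60 + 640 + 0 + 0)*(1092596/1243) = 700*(1092596/1243) = 764817200/1243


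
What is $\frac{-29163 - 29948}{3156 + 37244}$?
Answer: $- \frac{59111}{40400} \approx -1.4631$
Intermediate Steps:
$\frac{-29163 - 29948}{3156 + 37244} = - \frac{59111}{40400}$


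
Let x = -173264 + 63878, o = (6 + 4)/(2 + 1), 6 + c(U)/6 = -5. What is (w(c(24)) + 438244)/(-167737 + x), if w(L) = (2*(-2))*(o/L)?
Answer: -43386176/27435177 ≈ -1.5814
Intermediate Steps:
c(U) = -66 (c(U) = -36 + 6*(-5) = -36 - 30 = -66)
o = 10/3 ≈ 3.3333
x = -109386
w(L) = -40/(3*L) (w(L) = (2*(-2))*(10/(3*L)) = -40/(3*L))
(w(c(24)) + 438244)/(-167737 + x) = (-40/3/(-66) + 438244)/(-167737 - 109386) = (-40/3*(-1/66) + 438244)/(-277123) = (20/99 + 438244)*(-1/277123) = (43386176/99)*(-1/277123) = -43386176/27435177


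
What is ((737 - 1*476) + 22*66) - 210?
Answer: 1503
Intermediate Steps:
((737 - 1*476) + 22*66) - 210 = ((737 - 476) + 1452) - 210 = (261 + 1452) - 210 = 1713 - 210 = 1503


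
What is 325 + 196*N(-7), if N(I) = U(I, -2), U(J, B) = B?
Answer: -67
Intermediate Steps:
N(I) = -2
325 + 196*N(-7) = 325 + 196*(-2) = 325 - 392 = -67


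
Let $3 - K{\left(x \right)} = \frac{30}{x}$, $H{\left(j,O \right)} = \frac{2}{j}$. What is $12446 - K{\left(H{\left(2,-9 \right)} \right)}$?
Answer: $12473$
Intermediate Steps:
$K{\left(x \right)} = 3 - \frac{30}{x}$
$12446 - K{\left(H{\left(2,-9 \right)} \right)} = 12446 - \left(3 - \frac{30}{2 \cdot \frac{1}{2}}\right) = 12446 - \left(3 - \frac{30}{1}\right) = 12446 - \left(3 - 30\right) = 12446 - -27 = 12446 + 27 = 12473$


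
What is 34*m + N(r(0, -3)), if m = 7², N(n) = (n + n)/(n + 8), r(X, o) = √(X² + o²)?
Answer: 18332/11 ≈ 1666.5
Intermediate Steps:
N(n) = 2*n/(8 + n) (N(n) = (2*n)/(8 + n) = 2*n/(8 + n))
m = 49
34*m + N(r(0, -3)) = 34*49 + 2*√(0² + (-3)²)/(8 + √(0² + (-3)²)) = 1666 + 2*√(0 + 9)/(8 + √(0 + 9)) = 1666 + 2*√9/(8 + √9) = 1666 + 2*3/(8 + 3) = 1666 + 2*3/11 = 1666 + 2*3*(1/11) = 1666 + 6/11 = 18332/11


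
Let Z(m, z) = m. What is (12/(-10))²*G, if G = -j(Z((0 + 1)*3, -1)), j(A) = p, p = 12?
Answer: -432/25 ≈ -17.280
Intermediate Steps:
j(A) = 12
G = -12 (G = -1*12 = -12)
(12/(-10))²*G = (12/(-10))²*(-12) = (12*(-⅒))²*(-12) = (-6/5)²*(-12) = (36/25)*(-12) = -432/25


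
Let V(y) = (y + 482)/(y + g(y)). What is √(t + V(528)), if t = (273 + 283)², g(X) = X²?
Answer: √2849398049586/3036 ≈ 556.00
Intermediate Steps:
t = 309136 (t = 556² = 309136)
V(y) = (482 + y)/(y + y²) (V(y) = (y + 482)/(y + y²) = (482 + y)/(y + y²))
√(t + V(528)) = √(309136 + (482 + 528)/(528*(1 + 528))) = √(309136 + (1/528)*1010/529) = √(309136 + (1/528)*(1/529)*1010) = √(309136 + 505/139656) = √(43172697721/139656) = √2849398049586/3036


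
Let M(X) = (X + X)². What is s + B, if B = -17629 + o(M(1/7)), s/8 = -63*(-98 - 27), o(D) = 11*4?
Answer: 45415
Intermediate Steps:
M(X) = 4*X² (M(X) = (2*X)² = 4*X²)
o(D) = 44
s = 63000 (s = 8*(-63*(-98 - 27)) = 8*(-63*(-125)) = 8*7875 = 63000)
B = -17585 (B = -17629 + 44 = -17585)
s + B = 63000 - 17585 = 45415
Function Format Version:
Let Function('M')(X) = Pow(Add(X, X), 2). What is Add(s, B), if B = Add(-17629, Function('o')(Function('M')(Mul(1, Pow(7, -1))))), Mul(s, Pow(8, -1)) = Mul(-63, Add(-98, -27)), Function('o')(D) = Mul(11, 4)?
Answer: 45415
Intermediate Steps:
Function('M')(X) = Mul(4, Pow(X, 2)) (Function('M')(X) = Pow(Mul(2, X), 2) = Mul(4, Pow(X, 2)))
Function('o')(D) = 44
s = 63000 (s = Mul(8, Mul(-63, Add(-98, -27))) = Mul(8, Mul(-63, -125)) = Mul(8, 7875) = 63000)
B = -17585 (B = Add(-17629, 44) = -17585)
Add(s, B) = Add(63000, -17585) = 45415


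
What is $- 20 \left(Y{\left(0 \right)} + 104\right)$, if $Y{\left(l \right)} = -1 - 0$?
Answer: $-2060$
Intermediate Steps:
$Y{\left(l \right)} = -1$ ($Y{\left(l \right)} = -1 + 0 = -1$)
$- 20 \left(Y{\left(0 \right)} + 104\right) = - 20 \left(-1 + 104\right) = \left(-20\right) 103 = -2060$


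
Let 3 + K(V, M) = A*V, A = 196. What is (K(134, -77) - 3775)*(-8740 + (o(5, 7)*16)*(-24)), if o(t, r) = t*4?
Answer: -369220120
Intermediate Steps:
K(V, M) = -3 + 196*V
o(t, r) = 4*t
(K(134, -77) - 3775)*(-8740 + (o(5, 7)*16)*(-24)) = ((-3 + 196*134) - 3775)*(-8740 + ((4*5)*16)*(-24)) = ((-3 + 26264) - 3775)*(-8740 + (20*16)*(-24)) = (26261 - 3775)*(-8740 + 320*(-24)) = 22486*(-8740 - 7680) = 22486*(-16420) = -369220120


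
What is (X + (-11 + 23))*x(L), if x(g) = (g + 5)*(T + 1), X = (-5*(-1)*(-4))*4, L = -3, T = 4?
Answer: -680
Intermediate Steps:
X = -80 (X = (5*(-4))*4 = -20*4 = -80)
x(g) = 25 + 5*g (x(g) = (g + 5)*(4 + 1) = (5 + g)*5 = 25 + 5*g)
(X + (-11 + 23))*x(L) = (-80 + (-11 + 23))*(25 + 5*(-3)) = (-80 + 12)*(25 - 15) = -68*10 = -680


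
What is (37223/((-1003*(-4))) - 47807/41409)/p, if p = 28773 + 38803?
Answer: 1349565523/11226597391008 ≈ 0.00012021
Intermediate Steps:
p = 67576
(37223/((-1003*(-4))) - 47807/41409)/p = (37223/((-1003*(-4))) - 47807/41409)/67576 = (37223/4012 - 47807*1/41409)*(1/67576) = (37223*(1/4012) - 47807/41409)*(1/67576) = (37223/4012 - 47807/41409)*(1/67576) = (1349565523/166132908)*(1/67576) = 1349565523/11226597391008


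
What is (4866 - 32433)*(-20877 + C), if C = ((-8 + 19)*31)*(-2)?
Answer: 594316953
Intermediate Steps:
C = -682 (C = (11*31)*(-2) = 341*(-2) = -682)
(4866 - 32433)*(-20877 + C) = (4866 - 32433)*(-20877 - 682) = -27567*(-21559) = 594316953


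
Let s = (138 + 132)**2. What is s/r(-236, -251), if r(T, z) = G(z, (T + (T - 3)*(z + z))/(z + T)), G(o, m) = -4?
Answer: -18225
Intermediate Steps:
r(T, z) = -4
s = 72900 (s = 270**2 = 72900)
s/r(-236, -251) = 72900/(-4) = 72900*(-1/4) = -18225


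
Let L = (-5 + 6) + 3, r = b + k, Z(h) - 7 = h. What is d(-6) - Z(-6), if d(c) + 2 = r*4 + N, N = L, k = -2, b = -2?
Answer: -15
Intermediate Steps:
Z(h) = 7 + h
r = -4 (r = -2 - 2 = -4)
L = 4 (L = 1 + 3 = 4)
N = 4
d(c) = -14 (d(c) = -2 + (-4*4 + 4) = -2 + (-16 + 4) = -2 - 12 = -14)
d(-6) - Z(-6) = -14 - (7 - 6) = -14 - 1*1 = -14 - 1 = -15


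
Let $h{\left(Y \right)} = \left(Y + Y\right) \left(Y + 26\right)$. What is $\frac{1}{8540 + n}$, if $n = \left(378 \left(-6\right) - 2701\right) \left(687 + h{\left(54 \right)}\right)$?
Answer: $- \frac{1}{46337323} \approx -2.1581 \cdot 10^{-8}$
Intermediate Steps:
$h{\left(Y \right)} = 2 Y \left(26 + Y\right)$
$n = -46345863$ ($n = \left(378 \left(-6\right) - 2701\right) \left(687 + 2 \cdot 54 \left(26 + 54\right)\right) = \left(-2268 - 2701\right) \left(687 + 2 \cdot 54 \cdot 80\right) = - 4969 \left(687 + 8640\right) = \left(-4969\right) 9327 = -46345863$)
$\frac{1}{8540 + n} = \frac{1}{8540 - 46345863} = \frac{1}{-46337323} = - \frac{1}{46337323}$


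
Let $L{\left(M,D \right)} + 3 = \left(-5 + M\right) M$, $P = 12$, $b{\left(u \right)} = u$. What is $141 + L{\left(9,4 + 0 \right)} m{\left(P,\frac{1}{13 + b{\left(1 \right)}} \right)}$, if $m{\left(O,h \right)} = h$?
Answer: $\frac{2007}{14} \approx 143.36$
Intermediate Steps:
$L{\left(M,D \right)} = -3 + M \left(-5 + M\right)$ ($L{\left(M,D \right)} = -3 + \left(-5 + M\right) M = -3 + M \left(-5 + M\right)$)
$141 + L{\left(9,4 + 0 \right)} m{\left(P,\frac{1}{13 + b{\left(1 \right)}} \right)} = 141 + \frac{-3 + 9^{2} - 45}{13 + 1} = 141 + \frac{-3 + 81 - 45}{14} = 141 + 33 \cdot \frac{1}{14} = 141 + \frac{33}{14} = \frac{2007}{14}$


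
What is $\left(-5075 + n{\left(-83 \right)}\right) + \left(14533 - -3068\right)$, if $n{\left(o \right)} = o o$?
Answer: $19415$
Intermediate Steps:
$n{\left(o \right)} = o^{2}$
$\left(-5075 + n{\left(-83 \right)}\right) + \left(14533 - -3068\right) = \left(-5075 + \left(-83\right)^{2}\right) + \left(14533 - -3068\right) = \left(-5075 + 6889\right) + \left(14533 + 3068\right) = 1814 + 17601 = 19415$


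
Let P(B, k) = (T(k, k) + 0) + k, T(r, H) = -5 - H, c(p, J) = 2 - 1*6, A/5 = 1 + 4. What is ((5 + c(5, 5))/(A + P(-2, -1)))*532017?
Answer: 532017/20 ≈ 26601.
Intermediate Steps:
A = 25 (A = 5*(1 + 4) = 5*5 = 25)
c(p, J) = -4 (c(p, J) = 2 - 6 = -4)
P(B, k) = -5 (P(B, k) = ((-5 - k) + 0) + k = (-5 - k) + k = -5)
((5 + c(5, 5))/(A + P(-2, -1)))*532017 = ((5 - 4)/(25 - 5))*532017 = (1/20)*532017 = 532017/20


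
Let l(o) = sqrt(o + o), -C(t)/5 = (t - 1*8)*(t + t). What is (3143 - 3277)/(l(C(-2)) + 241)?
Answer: -32294/58481 + 2680*I/58481 ≈ -0.55221 + 0.045827*I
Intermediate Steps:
C(t) = -10*t*(-8 + t) (C(t) = -5*(t - 1*8)*(t + t) = -5*(t - 8)*2*t = -5*(-8 + t)*2*t = -10*t*(-8 + t))
l(o) = sqrt(2)*sqrt(o) (l(o) = sqrt(2*o) = sqrt(2)*sqrt(o))
(3143 - 3277)/(l(C(-2)) + 241) = (3143 - 3277)/(sqrt(2)*sqrt(10*(-2)*(8 - 1*(-2))) + 241) = -134/(sqrt(2)*sqrt(10*(-2)*(8 + 2)) + 241) = -134/(sqrt(2)*sqrt(10*(-2)*10) + 241) = -134/(sqrt(2)*sqrt(-200) + 241) = -134/(sqrt(2)*(10*I*sqrt(2)) + 241) = -134/(20*I + 241) = -134*(241 - 20*I)/58481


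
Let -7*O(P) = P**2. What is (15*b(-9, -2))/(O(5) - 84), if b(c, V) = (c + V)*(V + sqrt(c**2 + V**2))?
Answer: -2310/613 + 1155*sqrt(85)/613 ≈ 13.603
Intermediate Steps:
O(P) = -P**2/7
b(c, V) = (V + c)*(V + sqrt(V**2 + c**2))
(15*b(-9, -2))/(O(5) - 84) = (15*((-2)**2 - 2*(-9) - 2*sqrt((-2)**2 + (-9)**2) - 9*sqrt((-2)**2 + (-9)**2)))/(-1/7*5**2 - 84) = (15*(4 + 18 - 2*sqrt(4 + 81) - 9*sqrt(4 + 81)))/(-1/7*25 - 84) = (15*(4 + 18 - 2*sqrt(85) - 9*sqrt(85)))/(-25/7 - 84) = (15*(22 - 11*sqrt(85)))/(-613/7) = (330 - 165*sqrt(85))*(-7/613) = -2310/613 + 1155*sqrt(85)/613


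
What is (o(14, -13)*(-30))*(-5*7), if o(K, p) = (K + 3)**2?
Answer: 303450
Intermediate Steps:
o(K, p) = (3 + K)**2
(o(14, -13)*(-30))*(-5*7) = ((3 + 14)**2*(-30))*(-5*7) = (17**2*(-30))*(-35) = (289*(-30))*(-35) = -8670*(-35) = 303450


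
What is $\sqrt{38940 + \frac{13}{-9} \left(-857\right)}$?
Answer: $\frac{\sqrt{361601}}{3} \approx 200.44$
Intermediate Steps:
$\sqrt{38940 + \frac{13}{-9} \left(-857\right)} = \sqrt{38940 + 13 \left(- \frac{1}{9}\right) \left(-857\right)} = \sqrt{38940 - - \frac{11141}{9}} = \sqrt{38940 + \frac{11141}{9}} = \sqrt{\frac{361601}{9}} = \frac{\sqrt{361601}}{3}$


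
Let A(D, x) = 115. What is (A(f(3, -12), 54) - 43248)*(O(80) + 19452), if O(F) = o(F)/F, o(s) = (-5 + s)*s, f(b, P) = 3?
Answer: -842258091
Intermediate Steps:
o(s) = s*(-5 + s)
O(F) = -5 + F (O(F) = (F*(-5 + F))/F = -5 + F)
(A(f(3, -12), 54) - 43248)*(O(80) + 19452) = (115 - 43248)*((-5 + 80) + 19452) = -43133*(75 + 19452) = -43133*19527 = -842258091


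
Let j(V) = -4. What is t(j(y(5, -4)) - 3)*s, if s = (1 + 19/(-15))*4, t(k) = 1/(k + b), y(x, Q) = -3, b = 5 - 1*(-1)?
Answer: 16/15 ≈ 1.0667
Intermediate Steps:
b = 6 (b = 5 + 1 = 6)
t(k) = 1/(6 + k) (t(k) = 1/(k + 6) = 1/(6 + k))
s = -16/15 (s = (1 + 19*(-1/15))*4 = (1 - 19/15)*4 = -4/15*4 = -16/15 ≈ -1.0667)
t(j(y(5, -4)) - 3)*s = -16/15/(6 + (-4 - 3)) = -16/15/(6 - 7) = -16/15/(-1) = -1*(-16/15) = 16/15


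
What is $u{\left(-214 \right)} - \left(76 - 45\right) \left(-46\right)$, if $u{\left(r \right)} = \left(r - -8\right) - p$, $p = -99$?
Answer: $1319$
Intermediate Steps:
$u{\left(r \right)} = 107 + r$ ($u{\left(r \right)} = \left(r - -8\right) - -99 = \left(r + 8\right) + 99 = \left(8 + r\right) + 99 = 107 + r$)
$u{\left(-214 \right)} - \left(76 - 45\right) \left(-46\right) = \left(107 - 214\right) - \left(76 - 45\right) \left(-46\right) = -107 - 31 \left(-46\right) = -107 - -1426 = -107 + 1426 = 1319$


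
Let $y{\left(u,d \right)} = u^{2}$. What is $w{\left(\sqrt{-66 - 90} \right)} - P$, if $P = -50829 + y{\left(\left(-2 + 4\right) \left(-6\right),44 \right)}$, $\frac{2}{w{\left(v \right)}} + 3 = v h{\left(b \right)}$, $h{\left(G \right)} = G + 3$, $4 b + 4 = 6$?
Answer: $\frac{16219199}{320} - \frac{7 i \sqrt{39}}{960} \approx 50685.0 - 0.045536 i$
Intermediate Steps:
$b = \frac{1}{2}$ ($b = -1 + \frac{1}{4} \cdot 6 = -1 + \frac{3}{2} = \frac{1}{2} \approx 0.5$)
$h{\left(G \right)} = 3 + G$
$w{\left(v \right)} = \frac{2}{-3 + \frac{7 v}{2}}$ ($w{\left(v \right)} = \frac{2}{-3 + v \left(3 + \frac{1}{2}\right)} = \frac{2}{-3 + v \frac{7}{2}} = \frac{2}{-3 + \frac{7 v}{2}}$)
$P = -50685$ ($P = -50829 + \left(\left(-2 + 4\right) \left(-6\right)\right)^{2} = -50829 + \left(2 \left(-6\right)\right)^{2} = -50829 + \left(-12\right)^{2} = -50829 + 144 = -50685$)
$w{\left(\sqrt{-66 - 90} \right)} - P = \frac{4}{-6 + 7 \sqrt{-66 - 90}} - -50685 = \frac{4}{-6 + 7 \sqrt{-156}} + 50685 = \frac{4}{-6 + 7 \cdot 2 i \sqrt{39}} + 50685 = \frac{4}{-6 + 14 i \sqrt{39}} + 50685 = 50685 + \frac{4}{-6 + 14 i \sqrt{39}}$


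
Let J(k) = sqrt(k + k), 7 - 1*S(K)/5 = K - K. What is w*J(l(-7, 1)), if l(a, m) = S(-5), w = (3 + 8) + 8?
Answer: 19*sqrt(70) ≈ 158.97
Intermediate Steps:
S(K) = 35 (S(K) = 35 - 5*(K - K) = 35 - 5*0 = 35 + 0 = 35)
w = 19 (w = 11 + 8 = 19)
l(a, m) = 35
J(k) = sqrt(2)*sqrt(k) (J(k) = sqrt(2*k) = sqrt(2)*sqrt(k))
w*J(l(-7, 1)) = 19*(sqrt(2)*sqrt(35)) = 19*sqrt(70)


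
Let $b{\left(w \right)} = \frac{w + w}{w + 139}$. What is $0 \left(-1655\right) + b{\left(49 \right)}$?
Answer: $\frac{49}{94} \approx 0.52128$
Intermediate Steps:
$b{\left(w \right)} = \frac{2 w}{139 + w}$
$0 \left(-1655\right) + b{\left(49 \right)} = 0 \left(-1655\right) + 2 \cdot 49 \frac{1}{139 + 49} = 0 + 2 \cdot 49 \cdot \frac{1}{188} = 0 + \frac{49}{94} = \frac{49}{94}$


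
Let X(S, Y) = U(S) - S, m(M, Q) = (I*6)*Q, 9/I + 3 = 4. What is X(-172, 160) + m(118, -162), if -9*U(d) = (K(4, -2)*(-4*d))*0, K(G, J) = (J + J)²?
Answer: -8576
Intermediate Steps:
I = 9 (I = 9/(-3 + 4) = 9/1 = 9*1 = 9)
K(G, J) = 4*J² (K(G, J) = (2*J)² = 4*J²)
m(M, Q) = 54*Q (m(M, Q) = (9*6)*Q = 54*Q)
U(d) = 0 (U(d) = -(4*(-2)²)*(-4*d)*0/9 = -(4*4)*(-4*d)*0/9 = -16*(-4*d)*0/9 = -(-64*d)*0/9 = -⅑*0 = 0)
X(S, Y) = -S (X(S, Y) = 0 - S = -S)
X(-172, 160) + m(118, -162) = -1*(-172) + 54*(-162) = 172 - 8748 = -8576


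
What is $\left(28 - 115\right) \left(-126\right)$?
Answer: $10962$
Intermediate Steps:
$\left(28 - 115\right) \left(-126\right) = \left(-87\right) \left(-126\right) = 10962$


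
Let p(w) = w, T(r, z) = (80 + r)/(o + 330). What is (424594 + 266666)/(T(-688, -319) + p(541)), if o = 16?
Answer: 119587980/93289 ≈ 1281.9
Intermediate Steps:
T(r, z) = 40/173 + r/346 (T(r, z) = (80 + r)/(16 + 330) = (80 + r)/346 = (80 + r)*(1/346) = 40/173 + r/346)
(424594 + 266666)/(T(-688, -319) + p(541)) = (424594 + 266666)/((40/173 + (1/346)*(-688)) + 541) = 691260/((40/173 - 344/173) + 541) = 691260/(-304/173 + 541) = 691260/(93289/173) = 691260*(173/93289) = 119587980/93289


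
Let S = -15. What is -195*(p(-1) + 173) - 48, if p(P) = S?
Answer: -30858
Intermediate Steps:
p(P) = -15
-195*(p(-1) + 173) - 48 = -195*(-15 + 173) - 48 = -195*158 - 48 = -30810 - 48 = -30858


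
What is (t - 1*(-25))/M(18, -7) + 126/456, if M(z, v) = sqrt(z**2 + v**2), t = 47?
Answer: 21/76 + 72*sqrt(373)/373 ≈ 4.0043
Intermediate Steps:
M(z, v) = sqrt(v**2 + z**2)
(t - 1*(-25))/M(18, -7) + 126/456 = (47 - 1*(-25))/(sqrt((-7)**2 + 18**2)) + 126/456 = (47 + 25)/(sqrt(49 + 324)) + 126*(1/456) = 72/(sqrt(373)) + 21/76 = 72*(sqrt(373)/373) + 21/76 = 72*sqrt(373)/373 + 21/76 = 21/76 + 72*sqrt(373)/373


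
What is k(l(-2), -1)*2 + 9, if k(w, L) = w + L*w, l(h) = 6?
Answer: 9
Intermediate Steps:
k(l(-2), -1)*2 + 9 = (6*(1 - 1))*2 + 9 = (6*0)*2 + 9 = 0*2 + 9 = 0 + 9 = 9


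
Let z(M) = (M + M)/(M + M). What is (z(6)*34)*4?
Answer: 136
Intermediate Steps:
z(M) = 1 (z(M) = (2*M)/((2*M)) = (2*M)*(1/(2*M)) = 1)
(z(6)*34)*4 = (1*34)*4 = 34*4 = 136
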